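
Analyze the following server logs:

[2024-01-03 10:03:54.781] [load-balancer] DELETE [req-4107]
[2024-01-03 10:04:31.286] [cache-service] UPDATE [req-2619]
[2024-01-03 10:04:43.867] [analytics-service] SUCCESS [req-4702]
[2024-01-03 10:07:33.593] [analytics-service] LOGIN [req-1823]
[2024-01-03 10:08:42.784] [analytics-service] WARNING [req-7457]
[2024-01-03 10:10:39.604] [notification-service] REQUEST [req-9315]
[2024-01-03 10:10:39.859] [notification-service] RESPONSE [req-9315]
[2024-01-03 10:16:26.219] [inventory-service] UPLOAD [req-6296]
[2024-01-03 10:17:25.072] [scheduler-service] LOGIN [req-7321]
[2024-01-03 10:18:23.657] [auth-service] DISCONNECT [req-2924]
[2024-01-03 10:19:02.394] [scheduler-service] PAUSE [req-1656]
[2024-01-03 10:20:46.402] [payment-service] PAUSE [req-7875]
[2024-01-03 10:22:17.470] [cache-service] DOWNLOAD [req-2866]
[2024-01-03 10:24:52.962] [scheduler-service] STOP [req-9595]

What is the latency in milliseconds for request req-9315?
255

To calculate latency:

1. Find REQUEST with id req-9315: 2024-01-03 10:10:39.604
2. Find RESPONSE with id req-9315: 2024-01-03 10:10:39.859
3. Latency: 2024-01-03 10:10:39.859 - 2024-01-03 10:10:39.604 = 255ms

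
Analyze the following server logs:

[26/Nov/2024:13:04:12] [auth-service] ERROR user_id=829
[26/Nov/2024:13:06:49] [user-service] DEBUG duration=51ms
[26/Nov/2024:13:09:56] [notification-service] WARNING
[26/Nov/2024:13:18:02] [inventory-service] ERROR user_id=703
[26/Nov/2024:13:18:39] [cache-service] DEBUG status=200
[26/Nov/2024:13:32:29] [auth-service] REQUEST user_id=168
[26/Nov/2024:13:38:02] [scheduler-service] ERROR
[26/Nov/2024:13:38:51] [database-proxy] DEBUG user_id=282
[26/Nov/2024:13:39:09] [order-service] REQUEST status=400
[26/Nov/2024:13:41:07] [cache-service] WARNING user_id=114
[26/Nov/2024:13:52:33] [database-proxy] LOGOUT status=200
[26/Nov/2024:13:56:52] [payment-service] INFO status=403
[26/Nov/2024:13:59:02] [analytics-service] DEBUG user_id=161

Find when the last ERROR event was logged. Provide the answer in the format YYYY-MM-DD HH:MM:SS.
2024-11-26 13:38:02

To find the last event:

1. Filter for all ERROR events
2. Sort by timestamp
3. Select the last one
4. Timestamp: 2024-11-26 13:38:02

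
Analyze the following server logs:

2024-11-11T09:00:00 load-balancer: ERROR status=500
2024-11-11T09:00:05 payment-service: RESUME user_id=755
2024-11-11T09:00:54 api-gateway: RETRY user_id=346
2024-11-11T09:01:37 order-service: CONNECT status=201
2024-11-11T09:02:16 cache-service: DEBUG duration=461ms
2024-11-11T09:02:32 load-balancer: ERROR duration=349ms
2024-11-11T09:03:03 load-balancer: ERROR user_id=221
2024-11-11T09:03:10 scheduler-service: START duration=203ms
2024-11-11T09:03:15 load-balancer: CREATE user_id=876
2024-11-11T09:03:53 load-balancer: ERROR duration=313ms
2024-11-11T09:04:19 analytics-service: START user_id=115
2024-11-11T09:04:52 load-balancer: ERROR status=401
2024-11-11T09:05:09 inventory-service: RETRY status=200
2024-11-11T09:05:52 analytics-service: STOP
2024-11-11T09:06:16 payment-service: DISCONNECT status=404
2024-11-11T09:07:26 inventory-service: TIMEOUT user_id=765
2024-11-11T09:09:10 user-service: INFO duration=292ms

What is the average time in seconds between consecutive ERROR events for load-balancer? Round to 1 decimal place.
73.0

To calculate average interval:

1. Find all ERROR events for load-balancer in order
2. Calculate time gaps between consecutive events
3. Compute mean of gaps: 292 / 4 = 73.0 seconds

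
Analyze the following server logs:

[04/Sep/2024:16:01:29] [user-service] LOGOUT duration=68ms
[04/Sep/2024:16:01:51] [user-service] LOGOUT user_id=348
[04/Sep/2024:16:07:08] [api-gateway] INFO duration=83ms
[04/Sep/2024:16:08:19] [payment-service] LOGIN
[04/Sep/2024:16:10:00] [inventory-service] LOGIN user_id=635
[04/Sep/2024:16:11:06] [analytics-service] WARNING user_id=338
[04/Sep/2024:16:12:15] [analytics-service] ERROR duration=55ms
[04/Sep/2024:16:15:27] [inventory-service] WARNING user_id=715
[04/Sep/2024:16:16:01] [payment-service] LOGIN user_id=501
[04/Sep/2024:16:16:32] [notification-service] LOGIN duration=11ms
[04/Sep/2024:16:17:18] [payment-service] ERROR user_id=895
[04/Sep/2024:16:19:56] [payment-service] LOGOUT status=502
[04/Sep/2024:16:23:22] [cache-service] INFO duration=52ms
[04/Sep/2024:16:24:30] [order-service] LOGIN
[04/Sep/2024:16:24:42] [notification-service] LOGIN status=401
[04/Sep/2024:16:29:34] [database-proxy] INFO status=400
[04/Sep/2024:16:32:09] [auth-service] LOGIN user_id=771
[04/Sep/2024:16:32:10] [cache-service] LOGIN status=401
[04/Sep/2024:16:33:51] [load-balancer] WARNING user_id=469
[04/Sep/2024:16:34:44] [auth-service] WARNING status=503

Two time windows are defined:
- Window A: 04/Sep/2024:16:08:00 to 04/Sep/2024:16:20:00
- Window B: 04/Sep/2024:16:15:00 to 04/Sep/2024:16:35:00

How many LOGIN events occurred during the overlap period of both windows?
2

To find overlap events:

1. Window A: 04/Sep/2024:16:08:00 to 04/Sep/2024:16:20:00
2. Window B: 04/Sep/2024:16:15:00 to 04/Sep/2024:16:35:00
3. Overlap period: 04/Sep/2024:16:15:00 to 04/Sep/2024:16:20:00
4. Count LOGIN events in overlap: 2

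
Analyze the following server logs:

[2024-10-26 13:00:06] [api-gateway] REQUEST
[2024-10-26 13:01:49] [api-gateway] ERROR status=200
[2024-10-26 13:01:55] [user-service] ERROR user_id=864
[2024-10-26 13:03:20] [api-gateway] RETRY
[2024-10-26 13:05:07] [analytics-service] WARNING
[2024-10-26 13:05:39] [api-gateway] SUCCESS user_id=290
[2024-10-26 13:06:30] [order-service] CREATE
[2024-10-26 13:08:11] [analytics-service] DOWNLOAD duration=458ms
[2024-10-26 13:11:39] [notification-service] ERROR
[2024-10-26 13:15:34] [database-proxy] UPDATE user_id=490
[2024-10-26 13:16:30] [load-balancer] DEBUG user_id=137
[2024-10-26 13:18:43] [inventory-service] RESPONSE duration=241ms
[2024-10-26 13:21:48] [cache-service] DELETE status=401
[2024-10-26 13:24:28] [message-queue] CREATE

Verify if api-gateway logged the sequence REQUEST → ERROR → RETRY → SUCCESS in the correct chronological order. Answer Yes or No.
Yes

To verify sequence order:

1. Find all events in sequence REQUEST → ERROR → RETRY → SUCCESS for api-gateway
2. Extract their timestamps
3. Check if timestamps are in ascending order
4. Result: Yes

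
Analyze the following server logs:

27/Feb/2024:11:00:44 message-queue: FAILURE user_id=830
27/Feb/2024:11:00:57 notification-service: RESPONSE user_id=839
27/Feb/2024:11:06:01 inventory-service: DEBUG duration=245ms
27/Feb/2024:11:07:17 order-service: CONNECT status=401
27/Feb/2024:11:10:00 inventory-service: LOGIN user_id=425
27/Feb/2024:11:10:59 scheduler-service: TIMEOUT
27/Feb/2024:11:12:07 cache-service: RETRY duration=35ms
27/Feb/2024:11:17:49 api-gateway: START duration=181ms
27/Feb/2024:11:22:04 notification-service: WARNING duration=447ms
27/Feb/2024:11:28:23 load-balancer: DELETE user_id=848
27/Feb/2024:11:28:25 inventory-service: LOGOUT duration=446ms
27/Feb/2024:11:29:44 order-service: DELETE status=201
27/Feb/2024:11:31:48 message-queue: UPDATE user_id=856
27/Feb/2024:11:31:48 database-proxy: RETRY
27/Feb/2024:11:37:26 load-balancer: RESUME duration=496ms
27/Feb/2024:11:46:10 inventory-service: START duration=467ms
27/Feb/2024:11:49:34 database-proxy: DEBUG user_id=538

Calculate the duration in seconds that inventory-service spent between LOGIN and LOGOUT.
1105

To calculate state duration:

1. Find LOGIN event for inventory-service: 27/Feb/2024:11:10:00
2. Find LOGOUT event for inventory-service: 27/Feb/2024:11:28:25
3. Calculate duration: 27/Feb/2024:11:28:25 - 27/Feb/2024:11:10:00 = 1105 seconds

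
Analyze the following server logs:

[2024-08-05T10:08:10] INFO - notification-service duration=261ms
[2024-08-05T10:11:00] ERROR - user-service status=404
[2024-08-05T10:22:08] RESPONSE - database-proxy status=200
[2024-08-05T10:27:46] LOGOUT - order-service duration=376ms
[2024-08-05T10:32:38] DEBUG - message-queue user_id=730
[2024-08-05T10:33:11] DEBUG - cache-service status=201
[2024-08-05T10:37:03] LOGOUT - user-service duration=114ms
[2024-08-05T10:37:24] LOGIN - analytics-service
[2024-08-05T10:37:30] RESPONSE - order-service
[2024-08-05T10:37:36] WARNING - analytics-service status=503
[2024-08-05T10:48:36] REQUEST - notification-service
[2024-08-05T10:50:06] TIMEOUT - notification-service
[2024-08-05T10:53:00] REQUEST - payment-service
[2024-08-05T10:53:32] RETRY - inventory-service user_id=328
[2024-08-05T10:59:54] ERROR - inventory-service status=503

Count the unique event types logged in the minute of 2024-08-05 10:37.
4

To count unique event types:

1. Filter events in the minute starting at 2024-08-05 10:37
2. Extract event types from matching entries
3. Count unique types: 4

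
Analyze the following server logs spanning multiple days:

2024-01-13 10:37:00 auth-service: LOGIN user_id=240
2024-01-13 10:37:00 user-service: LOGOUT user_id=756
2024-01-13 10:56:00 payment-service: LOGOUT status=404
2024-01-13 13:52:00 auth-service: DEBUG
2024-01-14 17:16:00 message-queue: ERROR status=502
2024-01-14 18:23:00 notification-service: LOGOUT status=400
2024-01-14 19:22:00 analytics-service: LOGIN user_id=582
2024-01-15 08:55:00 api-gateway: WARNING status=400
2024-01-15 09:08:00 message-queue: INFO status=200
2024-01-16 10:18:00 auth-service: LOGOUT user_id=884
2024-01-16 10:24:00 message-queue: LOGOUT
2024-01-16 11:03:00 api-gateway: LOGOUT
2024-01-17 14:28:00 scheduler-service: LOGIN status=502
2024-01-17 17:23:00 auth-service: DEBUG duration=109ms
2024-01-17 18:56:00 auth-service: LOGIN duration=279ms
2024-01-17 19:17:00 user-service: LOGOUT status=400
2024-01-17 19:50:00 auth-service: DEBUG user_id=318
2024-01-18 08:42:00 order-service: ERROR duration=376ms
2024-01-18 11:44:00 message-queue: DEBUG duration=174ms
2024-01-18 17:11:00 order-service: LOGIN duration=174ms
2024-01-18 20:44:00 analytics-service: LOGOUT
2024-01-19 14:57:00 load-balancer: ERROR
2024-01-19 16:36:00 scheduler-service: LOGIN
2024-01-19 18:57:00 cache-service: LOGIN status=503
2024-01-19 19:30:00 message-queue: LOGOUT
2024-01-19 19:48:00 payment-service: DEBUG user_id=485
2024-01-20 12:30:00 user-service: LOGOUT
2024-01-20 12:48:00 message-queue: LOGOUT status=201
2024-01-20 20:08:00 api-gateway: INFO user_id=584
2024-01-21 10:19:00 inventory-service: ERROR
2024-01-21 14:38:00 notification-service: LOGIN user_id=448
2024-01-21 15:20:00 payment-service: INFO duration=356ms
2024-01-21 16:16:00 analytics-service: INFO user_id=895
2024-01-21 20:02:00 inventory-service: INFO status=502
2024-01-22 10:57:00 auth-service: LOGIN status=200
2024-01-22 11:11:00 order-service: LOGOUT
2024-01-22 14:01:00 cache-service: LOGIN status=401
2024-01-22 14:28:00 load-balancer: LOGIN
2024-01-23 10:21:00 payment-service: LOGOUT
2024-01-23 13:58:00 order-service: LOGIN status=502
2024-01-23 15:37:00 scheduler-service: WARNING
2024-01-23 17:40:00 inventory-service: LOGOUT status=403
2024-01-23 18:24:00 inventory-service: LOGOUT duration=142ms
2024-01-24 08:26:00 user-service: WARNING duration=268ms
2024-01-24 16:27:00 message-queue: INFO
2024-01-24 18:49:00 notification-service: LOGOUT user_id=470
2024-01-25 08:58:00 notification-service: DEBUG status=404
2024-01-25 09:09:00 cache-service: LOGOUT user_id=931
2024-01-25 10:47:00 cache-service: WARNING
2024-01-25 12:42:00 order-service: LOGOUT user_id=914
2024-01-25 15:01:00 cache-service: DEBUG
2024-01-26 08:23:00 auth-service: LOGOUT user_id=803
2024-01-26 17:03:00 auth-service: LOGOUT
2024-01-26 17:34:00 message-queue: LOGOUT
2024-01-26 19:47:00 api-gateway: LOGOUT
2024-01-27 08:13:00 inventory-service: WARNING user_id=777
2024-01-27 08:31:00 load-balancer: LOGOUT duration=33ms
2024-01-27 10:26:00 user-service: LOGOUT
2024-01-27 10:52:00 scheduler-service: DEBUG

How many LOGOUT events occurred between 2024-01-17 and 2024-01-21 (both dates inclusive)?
5

To filter by date range:

1. Date range: 2024-01-17 through 2024-01-21, both dates inclusive
2. Filter for LOGOUT events whose date falls in this range
3. Count matching events: 5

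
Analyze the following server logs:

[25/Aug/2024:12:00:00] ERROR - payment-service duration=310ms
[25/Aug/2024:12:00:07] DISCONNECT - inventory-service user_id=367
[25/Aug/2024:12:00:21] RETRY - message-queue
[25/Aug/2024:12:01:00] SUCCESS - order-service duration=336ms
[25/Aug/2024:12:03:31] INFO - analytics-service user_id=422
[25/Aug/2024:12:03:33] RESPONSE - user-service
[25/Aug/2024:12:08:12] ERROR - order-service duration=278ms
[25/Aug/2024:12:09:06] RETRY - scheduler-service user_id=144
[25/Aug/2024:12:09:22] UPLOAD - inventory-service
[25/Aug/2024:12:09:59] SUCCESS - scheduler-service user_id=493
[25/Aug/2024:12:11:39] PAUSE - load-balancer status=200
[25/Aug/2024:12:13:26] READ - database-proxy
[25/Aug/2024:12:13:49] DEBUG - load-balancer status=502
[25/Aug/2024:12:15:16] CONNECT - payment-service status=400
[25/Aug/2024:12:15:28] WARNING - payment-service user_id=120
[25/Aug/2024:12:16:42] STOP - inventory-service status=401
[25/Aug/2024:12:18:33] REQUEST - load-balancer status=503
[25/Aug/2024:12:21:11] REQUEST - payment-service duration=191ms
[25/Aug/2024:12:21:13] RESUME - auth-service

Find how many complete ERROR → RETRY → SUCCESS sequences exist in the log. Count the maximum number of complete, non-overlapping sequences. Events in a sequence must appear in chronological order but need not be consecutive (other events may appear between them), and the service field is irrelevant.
2

To count sequences:

1. Look for pattern: ERROR → RETRY → SUCCESS
2. Greedily scan the log in chronological order, matching each sequence element in turn (ignoring service)
3. Each time the full pattern completes, increment the count and restart matching from the next event
4. Complete non-overlapping sequences found: 2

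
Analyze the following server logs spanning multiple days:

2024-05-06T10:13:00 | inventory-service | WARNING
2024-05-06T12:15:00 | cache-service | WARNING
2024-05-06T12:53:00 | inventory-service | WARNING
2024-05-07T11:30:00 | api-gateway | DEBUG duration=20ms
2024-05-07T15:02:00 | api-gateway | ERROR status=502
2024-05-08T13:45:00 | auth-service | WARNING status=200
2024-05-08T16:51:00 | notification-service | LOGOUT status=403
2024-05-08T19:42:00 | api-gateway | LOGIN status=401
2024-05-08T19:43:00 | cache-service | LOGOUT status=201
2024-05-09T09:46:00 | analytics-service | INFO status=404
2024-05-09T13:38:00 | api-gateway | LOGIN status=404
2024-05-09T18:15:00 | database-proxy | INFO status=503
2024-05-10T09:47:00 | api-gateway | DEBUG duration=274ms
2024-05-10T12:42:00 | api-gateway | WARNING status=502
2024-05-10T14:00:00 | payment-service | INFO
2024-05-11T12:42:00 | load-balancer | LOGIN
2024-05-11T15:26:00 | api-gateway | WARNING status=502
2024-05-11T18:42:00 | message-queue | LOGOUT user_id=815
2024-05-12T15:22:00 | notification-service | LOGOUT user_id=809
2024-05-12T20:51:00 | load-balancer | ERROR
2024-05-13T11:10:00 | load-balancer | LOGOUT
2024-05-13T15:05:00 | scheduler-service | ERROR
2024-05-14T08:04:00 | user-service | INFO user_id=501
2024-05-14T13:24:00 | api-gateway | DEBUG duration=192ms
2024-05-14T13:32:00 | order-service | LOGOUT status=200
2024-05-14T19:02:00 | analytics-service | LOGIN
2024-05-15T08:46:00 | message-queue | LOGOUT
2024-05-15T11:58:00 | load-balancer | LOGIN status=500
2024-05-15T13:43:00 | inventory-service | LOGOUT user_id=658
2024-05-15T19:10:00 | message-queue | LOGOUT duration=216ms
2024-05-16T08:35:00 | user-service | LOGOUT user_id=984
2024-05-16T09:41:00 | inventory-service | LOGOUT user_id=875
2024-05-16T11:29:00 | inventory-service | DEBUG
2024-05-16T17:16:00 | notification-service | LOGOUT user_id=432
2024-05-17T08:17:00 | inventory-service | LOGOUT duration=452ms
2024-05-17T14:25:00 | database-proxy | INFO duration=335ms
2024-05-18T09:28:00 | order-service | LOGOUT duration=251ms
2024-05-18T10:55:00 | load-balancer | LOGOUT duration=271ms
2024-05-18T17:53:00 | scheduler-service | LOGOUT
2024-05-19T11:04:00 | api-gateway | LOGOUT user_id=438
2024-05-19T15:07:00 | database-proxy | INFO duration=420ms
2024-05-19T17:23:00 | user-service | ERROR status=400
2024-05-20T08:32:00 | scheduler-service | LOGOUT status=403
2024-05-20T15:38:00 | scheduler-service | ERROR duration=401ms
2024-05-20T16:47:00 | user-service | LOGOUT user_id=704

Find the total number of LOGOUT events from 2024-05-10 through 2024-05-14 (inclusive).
4

To filter by date range:

1. Date range: 2024-05-10 through 2024-05-14, both dates inclusive
2. Filter for LOGOUT events whose date falls in this range
3. Count matching events: 4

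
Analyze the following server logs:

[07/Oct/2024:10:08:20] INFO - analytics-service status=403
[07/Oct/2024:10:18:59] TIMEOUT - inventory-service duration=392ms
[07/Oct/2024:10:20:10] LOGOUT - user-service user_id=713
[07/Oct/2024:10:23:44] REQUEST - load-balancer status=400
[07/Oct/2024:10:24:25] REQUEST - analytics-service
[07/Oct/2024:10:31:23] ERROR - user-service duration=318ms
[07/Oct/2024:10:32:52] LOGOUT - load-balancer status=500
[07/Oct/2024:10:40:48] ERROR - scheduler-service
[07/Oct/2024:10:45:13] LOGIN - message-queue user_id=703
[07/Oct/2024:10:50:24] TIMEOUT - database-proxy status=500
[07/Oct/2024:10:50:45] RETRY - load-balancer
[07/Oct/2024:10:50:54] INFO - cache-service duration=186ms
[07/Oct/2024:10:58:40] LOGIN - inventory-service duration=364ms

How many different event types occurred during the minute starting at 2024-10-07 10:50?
3

To count unique event types:

1. Filter events in the minute starting at 2024-10-07 10:50
2. Extract event types from matching entries
3. Count unique types: 3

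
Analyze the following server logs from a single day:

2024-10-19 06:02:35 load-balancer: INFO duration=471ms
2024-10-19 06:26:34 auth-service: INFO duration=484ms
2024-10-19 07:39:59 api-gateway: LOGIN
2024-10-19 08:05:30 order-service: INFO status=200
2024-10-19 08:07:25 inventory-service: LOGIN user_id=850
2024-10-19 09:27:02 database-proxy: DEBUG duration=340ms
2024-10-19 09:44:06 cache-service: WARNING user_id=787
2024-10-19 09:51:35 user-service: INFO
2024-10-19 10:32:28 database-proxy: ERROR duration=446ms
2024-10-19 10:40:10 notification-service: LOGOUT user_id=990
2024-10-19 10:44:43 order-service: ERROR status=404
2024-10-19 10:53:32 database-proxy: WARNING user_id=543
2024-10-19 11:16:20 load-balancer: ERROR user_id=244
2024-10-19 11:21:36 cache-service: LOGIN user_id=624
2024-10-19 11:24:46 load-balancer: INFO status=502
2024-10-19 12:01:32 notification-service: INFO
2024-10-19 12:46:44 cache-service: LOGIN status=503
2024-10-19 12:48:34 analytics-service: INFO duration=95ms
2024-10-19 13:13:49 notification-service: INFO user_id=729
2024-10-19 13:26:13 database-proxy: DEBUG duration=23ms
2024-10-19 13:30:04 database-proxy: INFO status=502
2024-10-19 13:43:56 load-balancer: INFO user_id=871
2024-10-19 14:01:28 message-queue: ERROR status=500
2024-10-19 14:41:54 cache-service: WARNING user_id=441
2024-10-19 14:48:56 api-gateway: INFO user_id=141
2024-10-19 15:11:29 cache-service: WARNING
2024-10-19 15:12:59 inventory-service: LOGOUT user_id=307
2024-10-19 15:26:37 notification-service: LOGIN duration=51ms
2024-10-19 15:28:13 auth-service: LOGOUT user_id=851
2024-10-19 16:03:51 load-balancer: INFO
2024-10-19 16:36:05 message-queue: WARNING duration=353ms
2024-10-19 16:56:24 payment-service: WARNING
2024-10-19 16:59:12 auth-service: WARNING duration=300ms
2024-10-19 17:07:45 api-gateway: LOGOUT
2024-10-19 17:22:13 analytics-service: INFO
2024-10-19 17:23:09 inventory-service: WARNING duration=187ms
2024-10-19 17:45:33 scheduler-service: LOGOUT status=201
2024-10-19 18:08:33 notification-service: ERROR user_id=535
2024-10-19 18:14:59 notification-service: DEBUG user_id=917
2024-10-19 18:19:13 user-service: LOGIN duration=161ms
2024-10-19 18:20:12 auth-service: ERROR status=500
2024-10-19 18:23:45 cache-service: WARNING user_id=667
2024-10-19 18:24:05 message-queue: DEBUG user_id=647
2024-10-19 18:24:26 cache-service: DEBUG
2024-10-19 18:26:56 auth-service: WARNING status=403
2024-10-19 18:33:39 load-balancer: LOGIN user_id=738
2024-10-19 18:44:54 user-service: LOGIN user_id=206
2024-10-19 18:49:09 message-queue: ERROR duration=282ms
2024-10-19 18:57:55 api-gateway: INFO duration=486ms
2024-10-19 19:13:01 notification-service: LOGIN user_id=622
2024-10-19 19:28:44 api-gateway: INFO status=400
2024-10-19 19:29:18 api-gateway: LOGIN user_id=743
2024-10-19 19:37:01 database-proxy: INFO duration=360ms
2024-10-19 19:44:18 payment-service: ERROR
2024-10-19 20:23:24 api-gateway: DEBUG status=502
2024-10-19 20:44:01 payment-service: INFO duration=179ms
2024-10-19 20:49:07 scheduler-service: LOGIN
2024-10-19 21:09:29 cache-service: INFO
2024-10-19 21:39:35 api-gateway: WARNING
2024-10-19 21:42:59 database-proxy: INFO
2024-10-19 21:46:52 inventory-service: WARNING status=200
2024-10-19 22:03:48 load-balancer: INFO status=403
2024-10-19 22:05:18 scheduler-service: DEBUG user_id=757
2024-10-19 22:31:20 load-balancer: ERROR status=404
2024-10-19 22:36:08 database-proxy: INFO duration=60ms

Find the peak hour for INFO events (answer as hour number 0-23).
13

To find the peak hour:

1. Group all INFO events by hour
2. Count events in each hour
3. Find hour with maximum count
4. Peak hour: 13 (with 3 events)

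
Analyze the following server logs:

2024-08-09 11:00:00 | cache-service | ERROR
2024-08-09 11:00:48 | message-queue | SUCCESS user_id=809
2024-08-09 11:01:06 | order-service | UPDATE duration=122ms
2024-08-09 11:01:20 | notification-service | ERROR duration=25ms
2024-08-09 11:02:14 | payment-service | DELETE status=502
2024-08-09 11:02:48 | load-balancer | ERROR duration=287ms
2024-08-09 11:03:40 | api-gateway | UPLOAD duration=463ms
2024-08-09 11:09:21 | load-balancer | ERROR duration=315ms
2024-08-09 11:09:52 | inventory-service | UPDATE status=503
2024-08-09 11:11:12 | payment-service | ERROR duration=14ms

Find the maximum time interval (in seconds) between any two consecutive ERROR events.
393

To find the longest gap:

1. Extract all ERROR events in chronological order
2. Calculate time differences between consecutive events
3. Find the maximum difference
4. Longest gap: 393 seconds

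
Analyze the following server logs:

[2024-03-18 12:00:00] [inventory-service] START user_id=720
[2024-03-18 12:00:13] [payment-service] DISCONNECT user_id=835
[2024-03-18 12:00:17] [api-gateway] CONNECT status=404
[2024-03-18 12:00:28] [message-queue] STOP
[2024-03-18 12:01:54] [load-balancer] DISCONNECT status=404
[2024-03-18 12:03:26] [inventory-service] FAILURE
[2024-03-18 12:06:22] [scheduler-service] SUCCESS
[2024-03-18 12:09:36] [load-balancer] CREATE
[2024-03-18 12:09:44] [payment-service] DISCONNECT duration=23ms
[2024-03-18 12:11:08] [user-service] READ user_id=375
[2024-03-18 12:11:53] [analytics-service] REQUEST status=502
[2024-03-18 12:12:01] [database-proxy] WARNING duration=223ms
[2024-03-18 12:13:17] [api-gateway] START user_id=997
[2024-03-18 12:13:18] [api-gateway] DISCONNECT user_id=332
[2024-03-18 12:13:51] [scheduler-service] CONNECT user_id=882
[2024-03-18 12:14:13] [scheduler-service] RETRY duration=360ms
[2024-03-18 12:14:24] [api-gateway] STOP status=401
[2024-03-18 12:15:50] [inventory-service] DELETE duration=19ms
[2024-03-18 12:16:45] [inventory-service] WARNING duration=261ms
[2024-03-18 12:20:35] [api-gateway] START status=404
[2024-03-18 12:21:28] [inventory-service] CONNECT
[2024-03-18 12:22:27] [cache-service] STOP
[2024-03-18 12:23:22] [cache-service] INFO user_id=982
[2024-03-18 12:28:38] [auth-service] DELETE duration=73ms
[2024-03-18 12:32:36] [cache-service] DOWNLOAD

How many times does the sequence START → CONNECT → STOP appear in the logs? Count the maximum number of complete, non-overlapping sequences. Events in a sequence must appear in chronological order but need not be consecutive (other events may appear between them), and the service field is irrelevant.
3

To count sequences:

1. Look for pattern: START → CONNECT → STOP
2. Greedily scan the log in chronological order, matching each sequence element in turn (ignoring service)
3. Each time the full pattern completes, increment the count and restart matching from the next event
4. Complete non-overlapping sequences found: 3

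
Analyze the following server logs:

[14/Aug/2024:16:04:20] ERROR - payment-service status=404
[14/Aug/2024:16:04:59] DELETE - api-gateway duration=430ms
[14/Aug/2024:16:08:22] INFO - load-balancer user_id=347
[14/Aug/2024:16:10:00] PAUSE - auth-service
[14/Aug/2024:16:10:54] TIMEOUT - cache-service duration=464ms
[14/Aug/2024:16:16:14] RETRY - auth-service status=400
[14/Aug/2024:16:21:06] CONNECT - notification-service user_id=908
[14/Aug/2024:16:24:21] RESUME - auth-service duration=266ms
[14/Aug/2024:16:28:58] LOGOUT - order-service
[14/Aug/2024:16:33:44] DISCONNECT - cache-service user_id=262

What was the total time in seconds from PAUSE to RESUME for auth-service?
861

To calculate state duration:

1. Find PAUSE event for auth-service: 14/Aug/2024:16:10:00
2. Find RESUME event for auth-service: 14/Aug/2024:16:24:21
3. Calculate duration: 14/Aug/2024:16:24:21 - 14/Aug/2024:16:10:00 = 861 seconds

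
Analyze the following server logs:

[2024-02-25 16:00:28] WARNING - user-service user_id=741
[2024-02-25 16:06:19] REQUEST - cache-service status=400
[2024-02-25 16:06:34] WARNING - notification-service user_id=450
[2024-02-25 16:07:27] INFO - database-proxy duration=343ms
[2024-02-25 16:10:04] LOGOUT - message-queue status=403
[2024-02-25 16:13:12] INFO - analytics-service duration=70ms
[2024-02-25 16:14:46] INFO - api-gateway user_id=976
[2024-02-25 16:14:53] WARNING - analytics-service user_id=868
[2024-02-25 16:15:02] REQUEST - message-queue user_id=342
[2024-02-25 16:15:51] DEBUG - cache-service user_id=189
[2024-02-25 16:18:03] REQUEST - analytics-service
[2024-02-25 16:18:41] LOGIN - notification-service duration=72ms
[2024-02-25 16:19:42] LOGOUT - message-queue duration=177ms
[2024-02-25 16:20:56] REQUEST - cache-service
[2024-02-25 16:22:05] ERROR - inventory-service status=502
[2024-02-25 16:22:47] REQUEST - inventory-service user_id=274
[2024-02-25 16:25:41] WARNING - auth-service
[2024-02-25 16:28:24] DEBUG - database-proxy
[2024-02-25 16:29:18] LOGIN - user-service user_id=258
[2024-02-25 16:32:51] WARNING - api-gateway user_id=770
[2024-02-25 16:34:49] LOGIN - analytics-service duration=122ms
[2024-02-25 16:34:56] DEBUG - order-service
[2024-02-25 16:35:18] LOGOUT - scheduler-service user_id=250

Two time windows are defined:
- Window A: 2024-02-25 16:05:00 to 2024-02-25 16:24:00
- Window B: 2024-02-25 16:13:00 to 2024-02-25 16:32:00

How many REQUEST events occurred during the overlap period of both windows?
4

To find overlap events:

1. Window A: 2024-02-25 16:05:00 to 2024-02-25 16:24:00
2. Window B: 2024-02-25 16:13:00 to 2024-02-25 16:32:00
3. Overlap period: 2024-02-25 16:13:00 to 2024-02-25 16:24:00
4. Count REQUEST events in overlap: 4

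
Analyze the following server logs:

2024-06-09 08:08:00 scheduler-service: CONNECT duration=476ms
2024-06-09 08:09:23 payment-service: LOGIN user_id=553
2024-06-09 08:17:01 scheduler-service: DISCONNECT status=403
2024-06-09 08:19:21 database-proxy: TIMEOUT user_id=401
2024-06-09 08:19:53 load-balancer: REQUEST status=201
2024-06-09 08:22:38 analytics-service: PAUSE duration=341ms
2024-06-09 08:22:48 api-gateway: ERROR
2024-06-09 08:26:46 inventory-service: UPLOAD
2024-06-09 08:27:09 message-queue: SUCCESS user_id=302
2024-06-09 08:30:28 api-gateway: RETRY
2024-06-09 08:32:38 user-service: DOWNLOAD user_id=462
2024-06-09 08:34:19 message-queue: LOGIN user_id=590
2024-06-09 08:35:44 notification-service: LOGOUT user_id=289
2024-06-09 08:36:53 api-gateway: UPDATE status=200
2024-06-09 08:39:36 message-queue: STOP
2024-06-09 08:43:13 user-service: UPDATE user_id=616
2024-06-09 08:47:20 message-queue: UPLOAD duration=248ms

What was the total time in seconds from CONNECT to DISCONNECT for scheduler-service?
541

To calculate state duration:

1. Find CONNECT event for scheduler-service: 2024-06-09 08:08:00
2. Find DISCONNECT event for scheduler-service: 2024-06-09 08:17:01
3. Calculate duration: 2024-06-09 08:17:01 - 2024-06-09 08:08:00 = 541 seconds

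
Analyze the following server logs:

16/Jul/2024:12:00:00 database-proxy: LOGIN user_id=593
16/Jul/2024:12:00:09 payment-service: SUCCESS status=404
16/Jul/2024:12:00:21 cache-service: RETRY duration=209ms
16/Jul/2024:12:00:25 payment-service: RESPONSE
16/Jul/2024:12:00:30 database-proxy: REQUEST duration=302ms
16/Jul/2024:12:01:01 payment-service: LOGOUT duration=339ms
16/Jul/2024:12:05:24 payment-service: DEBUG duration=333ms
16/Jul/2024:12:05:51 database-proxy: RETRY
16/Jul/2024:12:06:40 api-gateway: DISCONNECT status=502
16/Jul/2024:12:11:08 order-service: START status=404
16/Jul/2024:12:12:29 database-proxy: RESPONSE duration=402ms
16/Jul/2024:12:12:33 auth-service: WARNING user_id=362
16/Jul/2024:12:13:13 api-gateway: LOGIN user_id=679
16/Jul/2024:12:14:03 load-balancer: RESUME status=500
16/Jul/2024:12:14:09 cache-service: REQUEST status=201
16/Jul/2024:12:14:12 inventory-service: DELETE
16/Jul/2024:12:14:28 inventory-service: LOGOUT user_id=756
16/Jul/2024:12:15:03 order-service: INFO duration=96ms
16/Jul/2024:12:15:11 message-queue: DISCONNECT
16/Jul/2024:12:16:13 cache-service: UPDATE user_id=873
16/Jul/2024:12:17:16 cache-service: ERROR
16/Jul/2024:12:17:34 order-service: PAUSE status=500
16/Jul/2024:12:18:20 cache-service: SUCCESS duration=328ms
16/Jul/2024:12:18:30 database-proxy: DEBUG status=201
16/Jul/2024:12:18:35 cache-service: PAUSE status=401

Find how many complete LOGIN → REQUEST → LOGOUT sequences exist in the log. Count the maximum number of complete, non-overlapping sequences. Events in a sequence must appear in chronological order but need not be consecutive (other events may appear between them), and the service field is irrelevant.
2

To count sequences:

1. Look for pattern: LOGIN → REQUEST → LOGOUT
2. Greedily scan the log in chronological order, matching each sequence element in turn (ignoring service)
3. Each time the full pattern completes, increment the count and restart matching from the next event
4. Complete non-overlapping sequences found: 2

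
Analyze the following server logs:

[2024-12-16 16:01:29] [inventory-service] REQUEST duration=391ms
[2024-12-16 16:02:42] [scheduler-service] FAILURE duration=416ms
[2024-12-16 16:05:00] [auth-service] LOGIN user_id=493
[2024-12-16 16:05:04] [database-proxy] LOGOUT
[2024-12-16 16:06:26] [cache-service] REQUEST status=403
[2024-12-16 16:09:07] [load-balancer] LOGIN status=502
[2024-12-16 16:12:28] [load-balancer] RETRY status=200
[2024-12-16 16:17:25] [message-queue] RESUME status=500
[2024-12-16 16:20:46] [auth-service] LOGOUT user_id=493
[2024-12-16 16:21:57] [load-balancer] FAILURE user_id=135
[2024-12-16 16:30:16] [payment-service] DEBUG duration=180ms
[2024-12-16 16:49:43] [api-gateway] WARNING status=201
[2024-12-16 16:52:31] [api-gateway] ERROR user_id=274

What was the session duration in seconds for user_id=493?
946

To calculate session duration:

1. Find LOGIN event for user_id=493: 2024-12-16 16:05:00
2. Find LOGOUT event for user_id=493: 2024-12-16 16:20:46
3. Session duration: 2024-12-16 16:20:46 - 2024-12-16 16:05:00 = 946 seconds (15 minutes)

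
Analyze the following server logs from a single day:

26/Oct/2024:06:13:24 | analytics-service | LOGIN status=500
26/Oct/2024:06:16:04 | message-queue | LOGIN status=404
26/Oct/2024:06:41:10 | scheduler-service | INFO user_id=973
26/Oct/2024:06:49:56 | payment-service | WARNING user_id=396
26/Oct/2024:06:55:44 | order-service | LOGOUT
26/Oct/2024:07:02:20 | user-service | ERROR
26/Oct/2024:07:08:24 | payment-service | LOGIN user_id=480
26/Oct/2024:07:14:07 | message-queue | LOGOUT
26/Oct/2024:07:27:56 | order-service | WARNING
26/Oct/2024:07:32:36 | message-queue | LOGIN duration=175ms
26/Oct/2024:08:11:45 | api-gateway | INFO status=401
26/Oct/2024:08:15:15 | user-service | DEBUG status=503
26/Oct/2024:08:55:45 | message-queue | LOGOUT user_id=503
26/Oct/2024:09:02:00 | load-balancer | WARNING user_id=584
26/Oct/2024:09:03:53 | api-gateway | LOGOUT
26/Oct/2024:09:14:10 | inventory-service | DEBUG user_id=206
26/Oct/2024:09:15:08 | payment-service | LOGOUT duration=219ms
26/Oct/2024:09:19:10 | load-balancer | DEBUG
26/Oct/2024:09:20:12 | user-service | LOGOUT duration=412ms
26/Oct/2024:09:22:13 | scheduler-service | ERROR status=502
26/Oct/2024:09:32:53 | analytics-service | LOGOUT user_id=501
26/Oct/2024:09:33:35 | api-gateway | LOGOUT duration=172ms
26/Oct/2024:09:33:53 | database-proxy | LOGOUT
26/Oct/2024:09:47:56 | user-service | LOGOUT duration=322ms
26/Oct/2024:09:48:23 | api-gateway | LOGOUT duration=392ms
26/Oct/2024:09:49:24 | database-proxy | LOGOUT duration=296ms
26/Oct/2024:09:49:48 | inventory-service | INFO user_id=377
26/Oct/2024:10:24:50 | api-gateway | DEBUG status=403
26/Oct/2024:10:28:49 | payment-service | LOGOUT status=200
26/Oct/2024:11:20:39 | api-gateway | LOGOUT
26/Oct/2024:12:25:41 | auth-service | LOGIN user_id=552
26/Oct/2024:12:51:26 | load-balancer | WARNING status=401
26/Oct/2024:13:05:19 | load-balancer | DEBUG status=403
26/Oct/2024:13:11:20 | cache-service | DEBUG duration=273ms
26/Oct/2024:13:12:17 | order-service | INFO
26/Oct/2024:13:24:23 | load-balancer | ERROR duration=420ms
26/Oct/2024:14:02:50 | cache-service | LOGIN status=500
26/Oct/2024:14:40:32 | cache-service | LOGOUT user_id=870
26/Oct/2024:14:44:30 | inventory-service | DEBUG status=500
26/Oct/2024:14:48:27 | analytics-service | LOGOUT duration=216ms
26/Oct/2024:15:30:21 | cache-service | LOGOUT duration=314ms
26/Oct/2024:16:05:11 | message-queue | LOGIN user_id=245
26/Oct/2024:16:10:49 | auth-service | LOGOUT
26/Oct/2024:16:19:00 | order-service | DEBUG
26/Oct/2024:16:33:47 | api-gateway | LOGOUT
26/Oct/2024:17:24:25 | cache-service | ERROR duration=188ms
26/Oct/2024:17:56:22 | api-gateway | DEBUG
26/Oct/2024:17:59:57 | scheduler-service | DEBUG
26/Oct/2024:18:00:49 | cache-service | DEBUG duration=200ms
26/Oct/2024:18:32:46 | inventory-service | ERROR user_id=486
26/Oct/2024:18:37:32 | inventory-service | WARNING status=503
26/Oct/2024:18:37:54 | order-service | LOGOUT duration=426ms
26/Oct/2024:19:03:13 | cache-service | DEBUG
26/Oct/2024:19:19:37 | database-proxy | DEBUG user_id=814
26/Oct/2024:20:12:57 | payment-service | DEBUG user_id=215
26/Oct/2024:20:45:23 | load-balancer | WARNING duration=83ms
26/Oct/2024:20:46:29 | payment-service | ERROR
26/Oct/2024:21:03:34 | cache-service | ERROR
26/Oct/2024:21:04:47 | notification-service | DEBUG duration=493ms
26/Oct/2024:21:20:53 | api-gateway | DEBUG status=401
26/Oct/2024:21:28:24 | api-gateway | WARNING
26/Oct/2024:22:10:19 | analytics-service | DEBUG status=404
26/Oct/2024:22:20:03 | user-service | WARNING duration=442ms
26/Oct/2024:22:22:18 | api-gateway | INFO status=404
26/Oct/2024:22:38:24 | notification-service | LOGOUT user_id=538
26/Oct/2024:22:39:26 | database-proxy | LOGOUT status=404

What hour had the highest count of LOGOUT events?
9

To find the peak hour:

1. Group all LOGOUT events by hour
2. Count events in each hour
3. Find hour with maximum count
4. Peak hour: 9 (with 9 events)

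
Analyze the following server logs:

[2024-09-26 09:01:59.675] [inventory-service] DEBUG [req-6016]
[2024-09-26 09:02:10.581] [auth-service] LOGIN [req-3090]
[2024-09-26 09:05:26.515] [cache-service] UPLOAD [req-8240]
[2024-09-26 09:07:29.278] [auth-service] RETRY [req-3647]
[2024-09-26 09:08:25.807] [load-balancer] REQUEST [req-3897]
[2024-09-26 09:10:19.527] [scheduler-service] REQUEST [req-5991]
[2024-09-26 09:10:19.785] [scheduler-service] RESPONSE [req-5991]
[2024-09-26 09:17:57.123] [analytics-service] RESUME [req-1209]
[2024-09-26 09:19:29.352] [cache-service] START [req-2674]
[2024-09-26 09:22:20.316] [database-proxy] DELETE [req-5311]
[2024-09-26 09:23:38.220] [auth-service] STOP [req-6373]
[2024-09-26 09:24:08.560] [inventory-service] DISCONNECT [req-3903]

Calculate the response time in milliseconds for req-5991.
258

To calculate latency:

1. Find REQUEST with id req-5991: 2024-09-26 09:10:19.527
2. Find RESPONSE with id req-5991: 2024-09-26 09:10:19.785
3. Latency: 2024-09-26 09:10:19.785 - 2024-09-26 09:10:19.527 = 258ms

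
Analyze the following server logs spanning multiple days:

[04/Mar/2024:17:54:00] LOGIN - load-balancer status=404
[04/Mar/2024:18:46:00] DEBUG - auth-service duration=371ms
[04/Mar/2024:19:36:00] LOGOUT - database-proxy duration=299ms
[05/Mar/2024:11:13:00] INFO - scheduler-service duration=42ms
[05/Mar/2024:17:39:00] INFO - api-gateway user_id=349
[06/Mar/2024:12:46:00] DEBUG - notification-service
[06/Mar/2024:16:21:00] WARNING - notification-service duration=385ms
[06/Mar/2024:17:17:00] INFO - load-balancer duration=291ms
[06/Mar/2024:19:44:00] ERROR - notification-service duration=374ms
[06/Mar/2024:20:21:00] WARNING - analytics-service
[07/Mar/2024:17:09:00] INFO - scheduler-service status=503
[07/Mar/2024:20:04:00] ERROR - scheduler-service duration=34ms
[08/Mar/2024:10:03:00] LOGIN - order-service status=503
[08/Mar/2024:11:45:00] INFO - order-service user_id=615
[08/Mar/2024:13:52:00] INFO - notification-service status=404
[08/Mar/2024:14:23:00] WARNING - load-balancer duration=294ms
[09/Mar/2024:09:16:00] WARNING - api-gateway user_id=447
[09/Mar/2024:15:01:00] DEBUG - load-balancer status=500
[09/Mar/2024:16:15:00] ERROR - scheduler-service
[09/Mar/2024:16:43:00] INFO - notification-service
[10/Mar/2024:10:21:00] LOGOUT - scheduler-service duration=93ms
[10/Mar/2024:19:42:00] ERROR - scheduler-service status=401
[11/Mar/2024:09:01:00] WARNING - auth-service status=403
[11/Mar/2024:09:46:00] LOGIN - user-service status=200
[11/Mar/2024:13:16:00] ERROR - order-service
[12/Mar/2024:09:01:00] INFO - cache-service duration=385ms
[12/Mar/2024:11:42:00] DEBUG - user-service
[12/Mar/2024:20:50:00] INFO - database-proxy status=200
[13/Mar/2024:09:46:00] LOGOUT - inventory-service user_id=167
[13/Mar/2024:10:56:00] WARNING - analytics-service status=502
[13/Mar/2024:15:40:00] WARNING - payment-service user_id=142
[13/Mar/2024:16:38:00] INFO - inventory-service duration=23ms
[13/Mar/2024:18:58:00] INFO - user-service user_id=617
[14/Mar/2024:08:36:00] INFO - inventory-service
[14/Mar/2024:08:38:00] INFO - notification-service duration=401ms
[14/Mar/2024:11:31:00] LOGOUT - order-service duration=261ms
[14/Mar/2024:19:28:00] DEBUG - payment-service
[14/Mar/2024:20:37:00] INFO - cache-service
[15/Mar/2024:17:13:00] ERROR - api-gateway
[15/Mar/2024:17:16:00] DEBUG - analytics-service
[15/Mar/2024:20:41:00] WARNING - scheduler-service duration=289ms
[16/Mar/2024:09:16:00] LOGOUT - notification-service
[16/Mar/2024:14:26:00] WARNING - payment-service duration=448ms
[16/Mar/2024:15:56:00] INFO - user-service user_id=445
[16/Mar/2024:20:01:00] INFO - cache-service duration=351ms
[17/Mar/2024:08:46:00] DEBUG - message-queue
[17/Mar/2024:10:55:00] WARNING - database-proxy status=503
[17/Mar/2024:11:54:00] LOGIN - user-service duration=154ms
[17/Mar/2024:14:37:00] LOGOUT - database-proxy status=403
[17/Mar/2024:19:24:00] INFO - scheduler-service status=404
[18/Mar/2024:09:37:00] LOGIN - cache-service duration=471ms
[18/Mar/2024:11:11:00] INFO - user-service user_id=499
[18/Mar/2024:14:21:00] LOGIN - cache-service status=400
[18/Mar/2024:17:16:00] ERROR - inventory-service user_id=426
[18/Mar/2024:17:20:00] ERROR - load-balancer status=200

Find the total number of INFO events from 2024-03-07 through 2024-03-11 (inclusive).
4

To filter by date range:

1. Date range: 2024-03-07 through 2024-03-11, both dates inclusive
2. Filter for INFO events whose date falls in this range
3. Count matching events: 4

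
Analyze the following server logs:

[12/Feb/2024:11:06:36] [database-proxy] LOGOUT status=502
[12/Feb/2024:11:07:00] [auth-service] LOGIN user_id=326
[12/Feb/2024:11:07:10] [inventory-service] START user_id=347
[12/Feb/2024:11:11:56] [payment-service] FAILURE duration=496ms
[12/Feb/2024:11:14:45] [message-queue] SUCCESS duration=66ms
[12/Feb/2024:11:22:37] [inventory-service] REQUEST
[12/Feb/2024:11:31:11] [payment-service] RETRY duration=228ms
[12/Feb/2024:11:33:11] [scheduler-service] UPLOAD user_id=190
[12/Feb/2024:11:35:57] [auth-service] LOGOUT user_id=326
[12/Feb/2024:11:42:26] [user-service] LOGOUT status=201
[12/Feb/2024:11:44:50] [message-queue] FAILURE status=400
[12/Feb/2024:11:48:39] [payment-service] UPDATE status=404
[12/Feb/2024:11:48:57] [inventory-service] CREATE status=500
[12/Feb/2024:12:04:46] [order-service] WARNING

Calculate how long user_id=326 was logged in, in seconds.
1737

To calculate session duration:

1. Find LOGIN event for user_id=326: 12/Feb/2024:11:07:00
2. Find LOGOUT event for user_id=326: 12/Feb/2024:11:35:57
3. Session duration: 12/Feb/2024:11:35:57 - 12/Feb/2024:11:07:00 = 1737 seconds (28 minutes)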